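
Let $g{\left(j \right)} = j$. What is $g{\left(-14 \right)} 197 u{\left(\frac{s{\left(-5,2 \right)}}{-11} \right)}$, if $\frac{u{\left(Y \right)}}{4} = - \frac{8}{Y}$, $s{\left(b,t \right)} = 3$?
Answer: $- \frac{970816}{3} \approx -3.2361 \cdot 10^{5}$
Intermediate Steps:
$u{\left(Y \right)} = - \frac{32}{Y}$ ($u{\left(Y \right)} = 4 \left(- \frac{8}{Y}\right) = - \frac{32}{Y}$)
$g{\left(-14 \right)} 197 u{\left(\frac{s{\left(-5,2 \right)}}{-11} \right)} = \left(-14\right) 197 \left(- \frac{32}{3 \frac{1}{-11}}\right) = - 2758 \left(- \frac{32}{3 \left(- \frac{1}{11}\right)}\right) = - 2758 \left(- \frac{32}{- \frac{3}{11}}\right) = - 2758 \left(\left(-32\right) \left(- \frac{11}{3}\right)\right) = \left(-2758\right) \frac{352}{3} = - \frac{970816}{3}$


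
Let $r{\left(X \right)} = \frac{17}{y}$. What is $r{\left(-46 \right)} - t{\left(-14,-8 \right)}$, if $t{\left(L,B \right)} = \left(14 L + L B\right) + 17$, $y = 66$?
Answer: $\frac{4439}{66} \approx 67.258$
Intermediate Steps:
$r{\left(X \right)} = \frac{17}{66}$
$t{\left(L,B \right)} = 17 + 14 L + B L$ ($t{\left(L,B \right)} = \left(14 L + B L\right) + 17 = 17 + 14 L + B L$)
$r{\left(-46 \right)} - t{\left(-14,-8 \right)} = \frac{17}{66} - \left(17 + 14 \left(-14\right) - -112\right) = \frac{17}{66} - \left(17 - 196 + 112\right) = \frac{17}{66} - -67 = \frac{17}{66} + 67 = \frac{4439}{66}$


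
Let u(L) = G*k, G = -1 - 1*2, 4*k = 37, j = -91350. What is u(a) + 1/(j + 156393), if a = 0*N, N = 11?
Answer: -7219769/260172 ≈ -27.750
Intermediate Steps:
a = 0 (a = 0*11 = 0)
k = 37/4 (k = (1/4)*37 = 37/4 ≈ 9.2500)
G = -3 (G = -1 - 2 = -3)
u(L) = -111/4 (u(L) = -3*37/4 = -111/4)
u(a) + 1/(j + 156393) = -111/4 + 1/(-91350 + 156393) = -111/4 + 1/65043 = -7219769/260172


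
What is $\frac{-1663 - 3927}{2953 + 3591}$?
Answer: $- \frac{2795}{3272} \approx -0.85422$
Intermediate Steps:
$\frac{-1663 - 3927}{2953 + 3591} = - \frac{5590}{6544} = \left(-5590\right) \frac{1}{6544} = - \frac{2795}{3272}$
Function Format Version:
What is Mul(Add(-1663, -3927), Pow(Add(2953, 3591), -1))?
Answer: Rational(-2795, 3272) ≈ -0.85422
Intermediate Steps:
Mul(Add(-1663, -3927), Pow(Add(2953, 3591), -1)) = Mul(-5590, Pow(6544, -1)) = Mul(-5590, Rational(1, 6544)) = Rational(-2795, 3272)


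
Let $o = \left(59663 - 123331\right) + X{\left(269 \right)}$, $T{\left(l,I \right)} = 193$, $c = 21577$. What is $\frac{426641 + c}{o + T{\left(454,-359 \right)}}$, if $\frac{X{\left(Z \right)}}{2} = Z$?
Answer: $- \frac{1346}{189} \approx -7.1217$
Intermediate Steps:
$X{\left(Z \right)} = 2 Z$
$o = -63130$ ($o = \left(59663 - 123331\right) + 2 \cdot 269 = -63668 + 538 = -63130$)
$\frac{426641 + c}{o + T{\left(454,-359 \right)}} = \frac{426641 + 21577}{-63130 + 193} = \frac{448218}{-62937} = 448218 \left(- \frac{1}{62937}\right) = - \frac{1346}{189}$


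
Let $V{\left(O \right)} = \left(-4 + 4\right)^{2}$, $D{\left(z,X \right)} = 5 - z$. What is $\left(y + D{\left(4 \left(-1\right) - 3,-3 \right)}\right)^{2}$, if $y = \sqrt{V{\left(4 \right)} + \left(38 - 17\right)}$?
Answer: $\left(12 + \sqrt{21}\right)^{2} \approx 274.98$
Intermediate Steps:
$V{\left(O \right)} = 0$ ($V{\left(O \right)} = 0^{2} = 0$)
$y = \sqrt{21}$ ($y = \sqrt{0 + \left(38 - 17\right)} = \sqrt{0 + 21} = \sqrt{21} \approx 4.5826$)
$\left(y + D{\left(4 \left(-1\right) - 3,-3 \right)}\right)^{2} = \left(\sqrt{21} + \left(5 - \left(4 \left(-1\right) - 3\right)\right)\right)^{2} = \left(\sqrt{21} + \left(5 - \left(-4 - 3\right)\right)\right)^{2} = \left(\sqrt{21} + \left(5 - -7\right)\right)^{2} = \left(\sqrt{21} + \left(5 + 7\right)\right)^{2} = \left(\sqrt{21} + 12\right)^{2} = \left(12 + \sqrt{21}\right)^{2}$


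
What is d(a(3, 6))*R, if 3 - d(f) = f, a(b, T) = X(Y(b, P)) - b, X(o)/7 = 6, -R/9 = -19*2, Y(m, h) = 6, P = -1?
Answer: -12312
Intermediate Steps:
R = 342 (R = -(-171)*2 = -9*(-38) = 342)
X(o) = 42 (X(o) = 7*6 = 42)
a(b, T) = 42 - b
d(f) = 3 - f
d(a(3, 6))*R = (3 - (42 - 1*3))*342 = (3 - (42 - 3))*342 = (3 - 1*39)*342 = (3 - 39)*342 = -36*342 = -12312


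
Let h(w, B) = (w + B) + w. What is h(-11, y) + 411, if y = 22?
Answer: 411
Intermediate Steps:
h(w, B) = B + 2*w (h(w, B) = (B + w) + w = B + 2*w)
h(-11, y) + 411 = (22 + 2*(-11)) + 411 = (22 - 22) + 411 = 0 + 411 = 411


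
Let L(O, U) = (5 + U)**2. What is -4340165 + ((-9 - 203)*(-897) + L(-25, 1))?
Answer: -4149965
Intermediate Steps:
-4340165 + ((-9 - 203)*(-897) + L(-25, 1)) = -4340165 + ((-9 - 203)*(-897) + (5 + 1)**2) = -4340165 + (-212*(-897) + 6**2) = -4340165 + (190164 + 36) = -4340165 + 190200 = -4149965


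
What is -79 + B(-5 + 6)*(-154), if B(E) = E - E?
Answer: -79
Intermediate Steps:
B(E) = 0
-79 + B(-5 + 6)*(-154) = -79 + 0*(-154) = -79 + 0 = -79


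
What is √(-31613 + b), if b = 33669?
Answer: 2*√514 ≈ 45.343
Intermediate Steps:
√(-31613 + b) = √(-31613 + 33669) = √2056 = 2*√514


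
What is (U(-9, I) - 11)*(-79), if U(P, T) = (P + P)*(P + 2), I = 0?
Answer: -9085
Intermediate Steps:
U(P, T) = 2*P*(2 + P) (U(P, T) = (2*P)*(2 + P) = 2*P*(2 + P))
(U(-9, I) - 11)*(-79) = (2*(-9)*(2 - 9) - 11)*(-79) = (2*(-9)*(-7) - 11)*(-79) = (126 - 11)*(-79) = 115*(-79) = -9085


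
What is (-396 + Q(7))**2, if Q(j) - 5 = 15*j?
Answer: 81796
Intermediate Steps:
Q(j) = 5 + 15*j
(-396 + Q(7))**2 = (-396 + (5 + 15*7))**2 = (-396 + (5 + 105))**2 = (-396 + 110)**2 = (-286)**2 = 81796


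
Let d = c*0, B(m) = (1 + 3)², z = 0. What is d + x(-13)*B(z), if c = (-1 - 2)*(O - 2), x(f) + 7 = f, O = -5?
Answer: -320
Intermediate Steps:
x(f) = -7 + f
c = 21 (c = (-1 - 2)*(-5 - 2) = -3*(-7) = 21)
B(m) = 16 (B(m) = 4² = 16)
d = 0 (d = 21*0 = 0)
d + x(-13)*B(z) = 0 + (-7 - 13)*16 = 0 - 20*16 = 0 - 320 = -320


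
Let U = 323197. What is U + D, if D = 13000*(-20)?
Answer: 63197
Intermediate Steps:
D = -260000
U + D = 323197 - 260000 = 63197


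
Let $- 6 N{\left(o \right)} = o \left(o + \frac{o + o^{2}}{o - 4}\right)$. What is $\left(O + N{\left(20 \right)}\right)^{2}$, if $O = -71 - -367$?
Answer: $\frac{724201}{36} \approx 20117.0$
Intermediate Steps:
$O = 296$ ($O = -71 + 367 = 296$)
$N{\left(o \right)} = - \frac{o \left(o + \frac{o + o^{2}}{-4 + o}\right)}{6}$ ($N{\left(o \right)} = - \frac{o \left(o + \frac{o + o^{2}}{o - 4}\right)}{6} = - \frac{o \left(o + \frac{o + o^{2}}{-4 + o}\right)}{6}$)
$\left(O + N{\left(20 \right)}\right)^{2} = \left(296 + \frac{20^{2} \left(3 - 40\right)}{6 \left(-4 + 20\right)}\right)^{2} = \left(296 + \frac{1}{6} \cdot 400 \cdot \frac{1}{16} \left(3 - 40\right)\right)^{2} = \left(296 + \frac{1}{6} \cdot 400 \cdot \frac{1}{16} \left(-37\right)\right)^{2} = \left(296 - \frac{925}{6}\right)^{2} = \left(\frac{851}{6}\right)^{2} = \frac{724201}{36}$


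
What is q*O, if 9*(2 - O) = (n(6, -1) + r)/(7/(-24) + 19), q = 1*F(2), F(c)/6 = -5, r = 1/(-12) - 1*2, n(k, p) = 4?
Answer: -80360/1347 ≈ -59.659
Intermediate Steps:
r = -25/12 (r = -1/12 - 2 = -25/12 ≈ -2.0833)
F(c) = -30 (F(c) = 6*(-5) = -30)
q = -30 (q = 1*(-30) = -30)
O = 8036/4041 (O = 2 - (4 - 25/12)/(9*(7/(-24) + 19)) = 2 - 23/(108*(7*(-1/24) + 19)) = 2 - 23/(108*(-7/24 + 19)) = 2 - 23/(108*449/24) = 2 - 23*24/(108*449) = 2 - ⅑*46/449 = 2 - 46/4041 = 8036/4041 ≈ 1.9886)
q*O = -30*8036/4041 = -80360/1347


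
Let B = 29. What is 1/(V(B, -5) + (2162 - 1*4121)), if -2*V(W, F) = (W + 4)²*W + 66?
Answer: -2/35565 ≈ -5.6235e-5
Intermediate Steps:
V(W, F) = -33 - W*(4 + W)²/2 (V(W, F) = -((W + 4)²*W + 66)/2 = -((4 + W)²*W + 66)/2 = -(W*(4 + W)² + 66)/2 = -(66 + W*(4 + W)²)/2 = -33 - W*(4 + W)²/2)
1/(V(B, -5) + (2162 - 1*4121)) = 1/((-33 - ½*29*(4 + 29)²) + (2162 - 1*4121)) = 1/((-33 - ½*29*33²) + (2162 - 4121)) = 1/((-33 - ½*29*1089) - 1959) = 1/((-33 - 31581/2) - 1959) = 1/(-31647/2 - 1959) = 1/(-35565/2) = -2/35565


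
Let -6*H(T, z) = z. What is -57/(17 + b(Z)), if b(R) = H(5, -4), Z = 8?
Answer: -171/53 ≈ -3.2264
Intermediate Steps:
H(T, z) = -z/6
b(R) = ⅔ (b(R) = -⅙*(-4) = ⅔)
-57/(17 + b(Z)) = -57/(17 + ⅔) = -57/(53/3) = (3/53)*(-57) = -171/53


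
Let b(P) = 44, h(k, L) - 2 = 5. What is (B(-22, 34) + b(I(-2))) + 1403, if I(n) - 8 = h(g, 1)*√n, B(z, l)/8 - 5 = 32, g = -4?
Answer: 1743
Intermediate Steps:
h(k, L) = 7 (h(k, L) = 2 + 5 = 7)
B(z, l) = 296 (B(z, l) = 40 + 8*32 = 40 + 256 = 296)
I(n) = 8 + 7*√n
(B(-22, 34) + b(I(-2))) + 1403 = (296 + 44) + 1403 = 340 + 1403 = 1743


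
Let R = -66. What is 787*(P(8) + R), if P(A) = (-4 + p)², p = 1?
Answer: -44859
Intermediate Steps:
P(A) = 9 (P(A) = (-4 + 1)² = (-3)² = 9)
787*(P(8) + R) = 787*(9 - 66) = 787*(-57) = -44859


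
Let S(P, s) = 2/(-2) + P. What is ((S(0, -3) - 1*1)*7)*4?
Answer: -56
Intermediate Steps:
S(P, s) = -1 + P (S(P, s) = 2*(-1/2) + P = -1 + P)
((S(0, -3) - 1*1)*7)*4 = (((-1 + 0) - 1*1)*7)*4 = ((-1 - 1)*7)*4 = -2*7*4 = -14*4 = -56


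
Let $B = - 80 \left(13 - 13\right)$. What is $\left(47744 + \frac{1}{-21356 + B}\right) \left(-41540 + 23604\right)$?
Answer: $- \frac{240630523668}{281} \approx -8.5634 \cdot 10^{8}$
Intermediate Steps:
$B = 0$ ($B = \left(-80\right) 0 = 0$)
$\left(47744 + \frac{1}{-21356 + B}\right) \left(-41540 + 23604\right) = \left(47744 + \frac{1}{-21356 + 0}\right) \left(-41540 + 23604\right) = \left(47744 + \frac{1}{-21356}\right) \left(-17936\right) = \left(47744 - \frac{1}{21356}\right) \left(-17936\right) = \frac{1019620863}{21356} \left(-17936\right) = - \frac{240630523668}{281}$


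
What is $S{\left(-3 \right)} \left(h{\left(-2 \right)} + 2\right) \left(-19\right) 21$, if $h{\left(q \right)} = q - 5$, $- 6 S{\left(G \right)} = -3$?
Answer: $\frac{1995}{2} \approx 997.5$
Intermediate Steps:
$S{\left(G \right)} = \frac{1}{2}$ ($S{\left(G \right)} = \left(- \frac{1}{6}\right) \left(-3\right) = \frac{1}{2}$)
$h{\left(q \right)} = -5 + q$
$S{\left(-3 \right)} \left(h{\left(-2 \right)} + 2\right) \left(-19\right) 21 = \frac{\left(-5 - 2\right) + 2}{2} \left(-19\right) 21 = \frac{-7 + 2}{2} \left(-19\right) 21 = \frac{1}{2} \left(-5\right) \left(-19\right) 21 = \left(- \frac{5}{2}\right) \left(-19\right) 21 = \frac{95}{2} \cdot 21 = \frac{1995}{2}$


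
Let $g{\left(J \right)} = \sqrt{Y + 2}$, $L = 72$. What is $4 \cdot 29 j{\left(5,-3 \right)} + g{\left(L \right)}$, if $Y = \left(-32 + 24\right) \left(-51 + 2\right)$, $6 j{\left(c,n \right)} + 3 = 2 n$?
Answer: $-174 + \sqrt{394} \approx -154.15$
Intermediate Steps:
$j{\left(c,n \right)} = - \frac{1}{2} + \frac{n}{3}$ ($j{\left(c,n \right)} = - \frac{1}{2} + \frac{2 n}{6} = - \frac{1}{2} + \frac{n}{3}$)
$Y = 392$ ($Y = \left(-8\right) \left(-49\right) = 392$)
$g{\left(J \right)} = \sqrt{394}$ ($g{\left(J \right)} = \sqrt{392 + 2} = \sqrt{394}$)
$4 \cdot 29 j{\left(5,-3 \right)} + g{\left(L \right)} = 4 \cdot 29 \left(- \frac{1}{2} + \frac{1}{3} \left(-3\right)\right) + \sqrt{394} = 116 \left(- \frac{1}{2} - 1\right) + \sqrt{394} = 116 \left(- \frac{3}{2}\right) + \sqrt{394} = -174 + \sqrt{394}$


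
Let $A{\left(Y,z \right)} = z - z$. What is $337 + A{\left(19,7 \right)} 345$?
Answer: $337$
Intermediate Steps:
$A{\left(Y,z \right)} = 0$
$337 + A{\left(19,7 \right)} 345 = 337 + 0 \cdot 345 = 337 + 0 = 337$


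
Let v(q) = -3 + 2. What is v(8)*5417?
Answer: -5417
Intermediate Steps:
v(q) = -1
v(8)*5417 = -1*5417 = -5417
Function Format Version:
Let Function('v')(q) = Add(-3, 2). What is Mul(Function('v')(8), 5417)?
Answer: -5417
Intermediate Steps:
Function('v')(q) = -1
Mul(Function('v')(8), 5417) = Mul(-1, 5417) = -5417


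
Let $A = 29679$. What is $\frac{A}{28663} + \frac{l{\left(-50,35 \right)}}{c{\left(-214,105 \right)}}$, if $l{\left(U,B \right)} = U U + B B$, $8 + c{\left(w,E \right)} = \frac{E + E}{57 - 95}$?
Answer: $- \frac{2020996322}{7366391} \approx -274.35$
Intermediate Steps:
$c{\left(w,E \right)} = -8 - \frac{E}{19}$ ($c{\left(w,E \right)} = -8 + \frac{E + E}{57 - 95} = -8 + \frac{2 E}{-38} = -8 + 2 E \left(- \frac{1}{38}\right) = -8 - \frac{E}{19}$)
$l{\left(U,B \right)} = B^{2} + U^{2}$ ($l{\left(U,B \right)} = U^{2} + B^{2} = B^{2} + U^{2}$)
$\frac{A}{28663} + \frac{l{\left(-50,35 \right)}}{c{\left(-214,105 \right)}} = \frac{29679}{28663} + \frac{35^{2} + \left(-50\right)^{2}}{-8 - \frac{105}{19}} = 29679 \cdot \frac{1}{28663} + \frac{1225 + 2500}{-8 - \frac{105}{19}} = \frac{29679}{28663} + \frac{3725}{- \frac{257}{19}} = \frac{29679}{28663} + 3725 \left(- \frac{19}{257}\right) = \frac{29679}{28663} - \frac{70775}{257} = - \frac{2020996322}{7366391}$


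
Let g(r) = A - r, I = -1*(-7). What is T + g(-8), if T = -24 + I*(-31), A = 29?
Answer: -204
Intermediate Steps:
I = 7
T = -241 (T = -24 + 7*(-31) = -24 - 217 = -241)
g(r) = 29 - r
T + g(-8) = -241 + (29 - 1*(-8)) = -241 + (29 + 8) = -241 + 37 = -204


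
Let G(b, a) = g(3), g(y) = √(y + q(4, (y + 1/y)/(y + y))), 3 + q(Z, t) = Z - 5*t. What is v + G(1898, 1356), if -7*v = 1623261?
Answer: -1623261/7 + √11/3 ≈ -2.3189e+5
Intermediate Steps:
q(Z, t) = -3 + Z - 5*t (q(Z, t) = -3 + (Z - 5*t) = -3 + Z - 5*t)
v = -1623261/7 (v = -⅐*1623261 = -1623261/7 ≈ -2.3189e+5)
g(y) = √(1 + y - 5*(y + 1/y)/(2*y)) (g(y) = √(y + (-3 + 4 - 5*(y + 1/y)/(y + y))) = √(y + (-3 + 4 - 5*(y + 1/y)/(2*y))) = √(y + (1 - 5*(y + 1/y)/(2*y))) = √(1 + y - 5*(y + 1/y)/(2*y)))
G(b, a) = √11/3 (G(b, a) = √(-6 - 10/3² + 4*3)/2 = √(-6 - 10*⅑ + 12)/2 = √(-6 - 10/9 + 12)/2 = √(44/9)/2 = (2*√11/3)/2 = √11/3)
v + G(1898, 1356) = -1623261/7 + √11/3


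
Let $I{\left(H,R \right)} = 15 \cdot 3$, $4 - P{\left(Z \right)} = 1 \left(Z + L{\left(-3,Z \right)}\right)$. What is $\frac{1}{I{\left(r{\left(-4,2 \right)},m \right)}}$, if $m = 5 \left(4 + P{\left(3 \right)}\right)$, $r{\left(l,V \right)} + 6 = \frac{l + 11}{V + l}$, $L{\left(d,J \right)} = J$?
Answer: $\frac{1}{45} \approx 0.022222$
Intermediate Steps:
$P{\left(Z \right)} = 4 - 2 Z$ ($P{\left(Z \right)} = 4 - 1 \left(Z + Z\right) = 4 - 1 \cdot 2 Z = 4 - 2 Z$)
$r{\left(l,V \right)} = -6 + \frac{11 + l}{V + l}$ ($r{\left(l,V \right)} = -6 + \frac{l + 11}{V + l} = -6 + \frac{11 + l}{V + l}$)
$m = 10$ ($m = 5 \left(4 + \left(4 - 6\right)\right) = 5 \left(4 - 2\right) = 5 \cdot 2 = 10$)
$I{\left(H,R \right)} = 45$
$\frac{1}{I{\left(r{\left(-4,2 \right)},m \right)}} = \frac{1}{45}$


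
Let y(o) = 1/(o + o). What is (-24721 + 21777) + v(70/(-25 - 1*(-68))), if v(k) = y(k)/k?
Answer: -28849351/9800 ≈ -2943.8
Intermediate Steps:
y(o) = 1/(2*o)
v(k) = 1/(2*k²) (v(k) = (1/(2*k))/k = 1/(2*k²))
(-24721 + 21777) + v(70/(-25 - 1*(-68))) = (-24721 + 21777) + 1/(2*(70/(-25 - 1*(-68)))²) = -2944 + 1/(2*(70/(-25 + 68))²) = -2944 + 1/(2*(70/43)²) = -2944 + (½)*(1849/4900) = -2944 + 1849/9800 = -28849351/9800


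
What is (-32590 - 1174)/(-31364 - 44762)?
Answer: 16882/38063 ≈ 0.44353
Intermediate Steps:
(-32590 - 1174)/(-31364 - 44762) = -33764/(-76126) = -33764*(-1/76126) = 16882/38063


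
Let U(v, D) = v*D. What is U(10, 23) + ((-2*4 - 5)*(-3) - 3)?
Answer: 266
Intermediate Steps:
U(v, D) = D*v
U(10, 23) + ((-2*4 - 5)*(-3) - 3) = 23*10 + ((-2*4 - 5)*(-3) - 3) = 230 + ((-8 - 5)*(-3) - 3) = 230 + (-13*(-3) - 3) = 230 + (39 - 3) = 230 + 36 = 266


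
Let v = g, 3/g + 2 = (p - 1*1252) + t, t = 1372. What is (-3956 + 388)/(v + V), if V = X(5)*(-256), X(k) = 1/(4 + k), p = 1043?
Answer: 153424/1223 ≈ 125.45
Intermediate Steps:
g = 1/387 (g = 3/(-2 + ((1043 - 1*1252) + 1372)) = 3/(-2 + ((1043 - 1252) + 1372)) = 3/(-2 + (-209 + 1372)) = 3/(-2 + 1163) = 3/1161 = 3*(1/1161) = 1/387 ≈ 0.0025840)
v = 1/387 ≈ 0.0025840
V = -256/9 (V = -256/(4 + 5) = -256/9 ≈ -28.444)
(-3956 + 388)/(v + V) = (-3956 + 388)/(1/387 - 256/9) = -3568/(-1223/43) = -3568*(-43/1223) = 153424/1223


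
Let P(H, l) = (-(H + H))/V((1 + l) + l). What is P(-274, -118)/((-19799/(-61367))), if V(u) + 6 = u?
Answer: -33629116/4771559 ≈ -7.0478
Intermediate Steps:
V(u) = -6 + u
P(H, l) = -2*H/(-5 + 2*l) (P(H, l) = (-(H + H))/(-6 + ((1 + l) + l)) = (-2*H)/(-6 + (1 + 2*l)) = (-2*H)/(-5 + 2*l) = -2*H/(-5 + 2*l))
P(-274, -118)/((-19799/(-61367))) = (-2*(-274)/(-5 + 2*(-118)))/((-19799/(-61367))) = (-2*(-274)/(-5 - 236))/((-19799*(-1/61367))) = (-2*(-274)/(-241))/(19799/61367) = -2*(-274)*(-1/241)*(61367/19799) = -548/241*61367/19799 = -33629116/4771559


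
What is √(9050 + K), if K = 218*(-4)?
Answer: √8178 ≈ 90.432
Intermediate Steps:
K = -872
√(9050 + K) = √(9050 - 872) = √8178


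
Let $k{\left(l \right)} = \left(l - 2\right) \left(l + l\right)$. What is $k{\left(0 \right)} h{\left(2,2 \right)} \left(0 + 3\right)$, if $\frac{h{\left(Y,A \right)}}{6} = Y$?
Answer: $0$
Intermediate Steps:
$h{\left(Y,A \right)} = 6 Y$
$k{\left(l \right)} = 2 l \left(-2 + l\right)$ ($k{\left(l \right)} = \left(-2 + l\right) 2 l = 2 l \left(-2 + l\right)$)
$k{\left(0 \right)} h{\left(2,2 \right)} \left(0 + 3\right) = 2 \cdot 0 \left(-2 + 0\right) 6 \cdot 2 \left(0 + 3\right) = 2 \cdot 0 \left(-2\right) 12 \cdot 3 = 0 \cdot 12 \cdot 3 = 0 \cdot 3 = 0$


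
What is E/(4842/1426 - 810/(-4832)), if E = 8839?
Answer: 15226132112/6137901 ≈ 2480.7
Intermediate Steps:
E/(4842/1426 - 810/(-4832)) = 8839/(4842/1426 - 810/(-4832)) = 8839/(4842*(1/1426) - 810*(-1/4832)) = 8839/(2421/713 + 405/2416) = 8839/(6137901/1722608) = 8839*(1722608/6137901) = 15226132112/6137901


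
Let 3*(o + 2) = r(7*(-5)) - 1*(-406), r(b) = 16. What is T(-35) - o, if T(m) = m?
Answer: -521/3 ≈ -173.67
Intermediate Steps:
o = 416/3 (o = -2 + (16 - 1*(-406))/3 = -2 + (16 + 406)/3 = -2 + (⅓)*422 = -2 + 422/3 = 416/3 ≈ 138.67)
T(-35) - o = -35 - 1*416/3 = -35 - 416/3 = -521/3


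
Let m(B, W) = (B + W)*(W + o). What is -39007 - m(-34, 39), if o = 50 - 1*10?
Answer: -39402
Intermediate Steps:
o = 40 (o = 50 - 10 = 40)
m(B, W) = (40 + W)*(B + W) (m(B, W) = (B + W)*(W + 40) = (B + W)*(40 + W) = (40 + W)*(B + W))
-39007 - m(-34, 39) = -39007 - (39**2 + 40*(-34) + 40*39 - 34*39) = -39007 - (1521 - 1360 + 1560 - 1326) = -39007 - 1*395 = -39007 - 395 = -39402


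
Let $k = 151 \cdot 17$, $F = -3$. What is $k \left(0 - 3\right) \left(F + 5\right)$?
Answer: $-15402$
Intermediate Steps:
$k = 2567$
$k \left(0 - 3\right) \left(F + 5\right) = 2567 \left(0 - 3\right) \left(-3 + 5\right) = 2567 \left(\left(-3\right) 2\right) = 2567 \left(-6\right) = -15402$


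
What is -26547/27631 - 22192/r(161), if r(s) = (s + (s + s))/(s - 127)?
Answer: -20861185369/13345773 ≈ -1563.1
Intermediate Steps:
r(s) = 3*s/(-127 + s) (r(s) = (s + 2*s)/(-127 + s) = (3*s)/(-127 + s) = 3*s/(-127 + s))
-26547/27631 - 22192/r(161) = -26547/27631 - 22192/(3*161/(-127 + 161)) = -26547*1/27631 - 22192/(3*161/34) = -26547/27631 - 22192/(3*161*(1/34)) = -26547/27631 - 22192/483/34 = -26547/27631 - 22192*34/483 = -26547/27631 - 754528/483 = -20861185369/13345773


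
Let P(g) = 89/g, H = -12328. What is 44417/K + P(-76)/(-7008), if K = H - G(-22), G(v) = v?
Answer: -3942625717/1092379008 ≈ -3.6092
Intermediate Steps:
K = -12306 (K = -12328 - 1*(-22) = -12328 + 22 = -12306)
44417/K + P(-76)/(-7008) = 44417/(-12306) + (89/(-76))/(-7008) = 44417*(-1/12306) + (89*(-1/76))*(-1/7008) = -44417/12306 - 89/76*(-1/7008) = -44417/12306 + 89/532608 = -3942625717/1092379008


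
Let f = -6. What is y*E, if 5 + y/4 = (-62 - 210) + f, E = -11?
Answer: 12452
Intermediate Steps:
y = -1132 (y = -20 + 4*((-62 - 210) - 6) = -20 + 4*(-272 - 6) = -20 + 4*(-278) = -20 - 1112 = -1132)
y*E = -1132*(-11) = 12452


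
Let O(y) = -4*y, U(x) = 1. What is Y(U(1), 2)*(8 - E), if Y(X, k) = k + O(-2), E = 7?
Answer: 10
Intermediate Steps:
Y(X, k) = 8 + k (Y(X, k) = k - 4*(-2) = k + 8 = 8 + k)
Y(U(1), 2)*(8 - E) = (8 + 2)*(8 - 1*7) = 10*(8 - 7) = 10*1 = 10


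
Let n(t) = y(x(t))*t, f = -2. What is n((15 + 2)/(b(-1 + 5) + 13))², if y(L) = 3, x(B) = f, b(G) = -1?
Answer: 289/16 ≈ 18.063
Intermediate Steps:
x(B) = -2
n(t) = 3*t
n((15 + 2)/(b(-1 + 5) + 13))² = (3*((15 + 2)/(-1 + 13)))² = (3*(17/12))² = (17/4)² = 289/16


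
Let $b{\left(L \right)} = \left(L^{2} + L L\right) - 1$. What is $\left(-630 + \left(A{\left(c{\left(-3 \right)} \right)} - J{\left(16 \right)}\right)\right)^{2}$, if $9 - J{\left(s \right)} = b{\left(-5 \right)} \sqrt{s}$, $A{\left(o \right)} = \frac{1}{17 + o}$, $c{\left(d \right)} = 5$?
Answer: $\frac{94965025}{484} \approx 1.9621 \cdot 10^{5}$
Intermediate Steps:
$b{\left(L \right)} = -1 + 2 L^{2}$ ($b{\left(L \right)} = \left(L^{2} + L^{2}\right) - 1 = 2 L^{2} - 1 = -1 + 2 L^{2}$)
$J{\left(s \right)} = 9 - 49 \sqrt{s}$ ($J{\left(s \right)} = 9 - \left(-1 + 2 \left(-5\right)^{2}\right) \sqrt{s} = 9 - \left(-1 + 2 \cdot 25\right) \sqrt{s} = 9 - \left(-1 + 50\right) \sqrt{s} = 9 - 49 \sqrt{s}$)
$\left(-630 + \left(A{\left(c{\left(-3 \right)} \right)} - J{\left(16 \right)}\right)\right)^{2} = \left(-630 - \left(9 - 196 - \frac{1}{17 + 5}\right)\right)^{2} = \left(-630 - \left(9 - 196 - \frac{1}{22}\right)\right)^{2} = \left(-630 + \left(\frac{1}{22} - \left(9 - 196\right)\right)\right)^{2} = \left(-630 + \left(\frac{1}{22} - -187\right)\right)^{2} = \left(-630 + \left(\frac{1}{22} + 187\right)\right)^{2} = \left(-630 + \frac{4115}{22}\right)^{2} = \left(- \frac{9745}{22}\right)^{2} = \frac{94965025}{484}$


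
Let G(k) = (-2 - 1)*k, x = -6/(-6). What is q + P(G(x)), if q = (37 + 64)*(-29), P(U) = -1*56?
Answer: -2985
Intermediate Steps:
x = 1 (x = -6*(-1/6) = 1)
G(k) = -3*k
P(U) = -56
q = -2929 (q = 101*(-29) = -2929)
q + P(G(x)) = -2929 - 56 = -2985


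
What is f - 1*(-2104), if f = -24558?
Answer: -22454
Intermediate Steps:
f - 1*(-2104) = -24558 - 1*(-2104) = -24558 + 2104 = -22454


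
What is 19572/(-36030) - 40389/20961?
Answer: -103636909/41956935 ≈ -2.4701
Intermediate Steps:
19572/(-36030) - 40389/20961 = 19572*(-1/36030) - 40389*1/20961 = -3262/6005 - 13463/6987 = -103636909/41956935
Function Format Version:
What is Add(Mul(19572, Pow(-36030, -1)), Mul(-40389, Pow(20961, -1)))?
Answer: Rational(-103636909, 41956935) ≈ -2.4701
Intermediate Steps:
Add(Mul(19572, Pow(-36030, -1)), Mul(-40389, Pow(20961, -1))) = Add(Mul(19572, Rational(-1, 36030)), Mul(-40389, Rational(1, 20961))) = Add(Rational(-3262, 6005), Rational(-13463, 6987)) = Rational(-103636909, 41956935)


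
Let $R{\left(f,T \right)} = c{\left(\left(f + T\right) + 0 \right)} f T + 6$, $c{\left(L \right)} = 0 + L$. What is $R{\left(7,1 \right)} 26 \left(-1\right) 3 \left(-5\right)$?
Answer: $24180$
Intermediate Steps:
$c{\left(L \right)} = L$
$R{\left(f,T \right)} = 6 + T f \left(T + f\right)$ ($R{\left(f,T \right)} = \left(\left(f + T\right) + 0\right) f T + 6 = \left(\left(T + f\right) + 0\right) f T + 6 = \left(T + f\right) f T + 6 = f \left(T + f\right) T + 6 = T f \left(T + f\right) + 6 = 6 + T f \left(T + f\right)$)
$R{\left(7,1 \right)} 26 \left(-1\right) 3 \left(-5\right) = \left(6 + 1 \cdot 7 \left(1 + 7\right)\right) 26 \left(-1\right) 3 \left(-5\right) = \left(6 + 1 \cdot 7 \cdot 8\right) 26 \left(\left(-3\right) \left(-5\right)\right) = \left(6 + 56\right) 26 \cdot 15 = 62 \cdot 26 \cdot 15 = 1612 \cdot 15 = 24180$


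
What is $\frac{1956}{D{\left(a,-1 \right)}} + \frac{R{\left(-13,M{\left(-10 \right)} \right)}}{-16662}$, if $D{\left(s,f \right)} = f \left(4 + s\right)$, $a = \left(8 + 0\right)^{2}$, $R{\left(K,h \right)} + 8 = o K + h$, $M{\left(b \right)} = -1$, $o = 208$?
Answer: $- \frac{8101597}{283254} \approx -28.602$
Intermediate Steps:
$R{\left(K,h \right)} = -8 + h + 208 K$ ($R{\left(K,h \right)} = -8 + \left(208 K + h\right) = -8 + \left(h + 208 K\right) = -8 + h + 208 K$)
$a = 64$ ($a = 8^{2} = 64$)
$\frac{1956}{D{\left(a,-1 \right)}} + \frac{R{\left(-13,M{\left(-10 \right)} \right)}}{-16662} = \frac{1956}{\left(-1\right) \left(4 + 64\right)} + \frac{-8 - 1 + 208 \left(-13\right)}{-16662} = \frac{1956}{\left(-1\right) 68} + \left(-8 - 1 - 2704\right) \left(- \frac{1}{16662}\right) = \frac{1956}{-68} - - \frac{2713}{16662} = 1956 \left(- \frac{1}{68}\right) + \frac{2713}{16662} = - \frac{489}{17} + \frac{2713}{16662} = - \frac{8101597}{283254}$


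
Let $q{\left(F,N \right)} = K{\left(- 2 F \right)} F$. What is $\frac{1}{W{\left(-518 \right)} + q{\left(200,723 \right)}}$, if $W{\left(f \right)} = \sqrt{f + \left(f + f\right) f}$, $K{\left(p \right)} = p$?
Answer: $- \frac{8000}{639946387} - \frac{3 \sqrt{59570}}{6399463870} \approx -1.2615 \cdot 10^{-5}$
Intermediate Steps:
$q{\left(F,N \right)} = - 2 F^{2}$ ($q{\left(F,N \right)} = - 2 F F = - 2 F^{2}$)
$W{\left(f \right)} = \sqrt{f + 2 f^{2}}$ ($W{\left(f \right)} = \sqrt{f + 2 f f} = \sqrt{f + 2 f^{2}}$)
$\frac{1}{W{\left(-518 \right)} + q{\left(200,723 \right)}} = \frac{1}{\sqrt{- 518 \left(1 + 2 \left(-518\right)\right)} - 2 \cdot 200^{2}} = \frac{1}{\sqrt{- 518 \left(1 - 1036\right)} - 80000} = \frac{1}{\sqrt{\left(-518\right) \left(-1035\right)} - 80000} = \frac{1}{\sqrt{536130} - 80000} = \frac{1}{3 \sqrt{59570} - 80000} = \frac{1}{-80000 + 3 \sqrt{59570}}$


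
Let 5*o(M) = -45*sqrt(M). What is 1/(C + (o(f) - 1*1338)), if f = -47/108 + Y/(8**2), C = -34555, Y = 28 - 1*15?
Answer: -2297152/82451677939 + 8*I*sqrt(1203)/82451677939 ≈ -2.7861e-5 + 3.3653e-9*I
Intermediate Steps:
Y = 13 (Y = 28 - 15 = 13)
f = -401/1728 (f = -47/108 + 13/(8**2) = -47*1/108 + 13/64 = -47/108 + 13*(1/64) = -47/108 + 13/64 = -401/1728 ≈ -0.23206)
o(M) = -9*sqrt(M) (o(M) = (-45*sqrt(M))/5 = -9*sqrt(M))
1/(C + (o(f) - 1*1338)) = 1/(-34555 + (-I*sqrt(1203)/8 - 1*1338)) = 1/(-34555 + (-I*sqrt(1203)/8 - 1338)) = 1/(-34555 + (-1338 - I*sqrt(1203)/8)) = 1/(-35893 - I*sqrt(1203)/8)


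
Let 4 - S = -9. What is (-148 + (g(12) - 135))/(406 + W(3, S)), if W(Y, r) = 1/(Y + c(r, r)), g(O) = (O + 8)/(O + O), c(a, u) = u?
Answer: -13544/19491 ≈ -0.69489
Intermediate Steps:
S = 13 (S = 4 - 1*(-9) = 4 + 9 = 13)
g(O) = (8 + O)/(2*O) (g(O) = (8 + O)/((2*O)) = (8 + O)*(1/(2*O)) = (8 + O)/(2*O))
W(Y, r) = 1/(Y + r)
(-148 + (g(12) - 135))/(406 + W(3, S)) = (-148 + ((½)*(8 + 12)/12 - 135))/(406 + 1/(3 + 13)) = (-148 + ((½)*(1/12)*20 - 135))/(406 + 1/16) = (-148 + (⅚ - 135))/(406 + 1/16) = (-148 - 805/6)/(6497/16) = -1693/6*16/6497 = -13544/19491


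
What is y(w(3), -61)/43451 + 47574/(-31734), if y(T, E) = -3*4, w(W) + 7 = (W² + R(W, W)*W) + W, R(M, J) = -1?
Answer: -114862149/76604113 ≈ -1.4994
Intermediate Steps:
w(W) = -7 + W² (w(W) = -7 + ((W² - W) + W) = -7 + W²)
y(T, E) = -12
y(w(3), -61)/43451 + 47574/(-31734) = -12/43451 + 47574/(-31734) = -12*1/43451 + 47574*(-1/31734) = -12/43451 - 2643/1763 = -114862149/76604113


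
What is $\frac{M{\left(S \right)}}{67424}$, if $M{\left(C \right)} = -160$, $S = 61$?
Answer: $- \frac{5}{2107} \approx -0.002373$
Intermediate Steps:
$\frac{M{\left(S \right)}}{67424} = - \frac{160}{67424} = \left(-160\right) \frac{1}{67424} = - \frac{5}{2107}$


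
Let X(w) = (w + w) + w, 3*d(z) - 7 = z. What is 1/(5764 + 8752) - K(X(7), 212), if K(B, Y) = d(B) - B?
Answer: 508063/43548 ≈ 11.667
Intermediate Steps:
d(z) = 7/3 + z/3
X(w) = 3*w (X(w) = 2*w + w = 3*w)
K(B, Y) = 7/3 - 2*B/3 (K(B, Y) = (7/3 + B/3) - B = 7/3 - 2*B/3)
1/(5764 + 8752) - K(X(7), 212) = 1/(5764 + 8752) - (7/3 - 2*7) = 1/14516 - (7/3 - 2/3*21) = 1/14516 - (7/3 - 14) = 1/14516 - 1*(-35/3) = 1/14516 + 35/3 = 508063/43548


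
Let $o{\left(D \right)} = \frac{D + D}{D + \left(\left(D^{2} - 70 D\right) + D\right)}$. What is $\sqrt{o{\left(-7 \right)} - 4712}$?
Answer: $\frac{i \sqrt{1060206}}{15} \approx 68.644 i$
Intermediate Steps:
$o{\left(D \right)} = \frac{2 D}{D^{2} - 68 D}$ ($o{\left(D \right)} = \frac{2 D}{D + \left(D^{2} - 69 D\right)} = \frac{2 D}{D^{2} - 68 D}$)
$\sqrt{o{\left(-7 \right)} - 4712} = \sqrt{\frac{2}{-68 - 7} - 4712} = \sqrt{\frac{2}{-75} - 4712} = \sqrt{2 \left(- \frac{1}{75}\right) - 4712} = \sqrt{- \frac{2}{75} - 4712} = \sqrt{- \frac{353402}{75}} = \frac{i \sqrt{1060206}}{15}$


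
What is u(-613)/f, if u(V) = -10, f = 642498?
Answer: -5/321249 ≈ -1.5564e-5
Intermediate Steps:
u(-613)/f = -10/642498 = -10*1/642498 = -5/321249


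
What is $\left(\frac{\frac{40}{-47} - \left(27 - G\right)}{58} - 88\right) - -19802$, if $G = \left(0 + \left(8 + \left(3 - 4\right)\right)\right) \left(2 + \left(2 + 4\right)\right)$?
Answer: $\frac{53741687}{2726} \approx 19715.0$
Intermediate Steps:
$G = 56$ ($G = \left(0 + \left(8 + \left(3 - 4\right)\right)\right) \left(2 + 6\right) = \left(0 + \left(8 - 1\right)\right) 8 = \left(0 + 7\right) 8 = 7 \cdot 8 = 56$)
$\left(\frac{\frac{40}{-47} - \left(27 - G\right)}{58} - 88\right) - -19802 = \left(\frac{\frac{40}{-47} - \left(27 - 56\right)}{58} - 88\right) - -19802 = \left(\left(40 \left(- \frac{1}{47}\right) - \left(27 - 56\right)\right) \frac{1}{58} - 88\right) + 19802 = \left(\left(- \frac{40}{47} - -29\right) \frac{1}{58} - 88\right) + 19802 = \left(\left(- \frac{40}{47} + 29\right) \frac{1}{58} - 88\right) + 19802 = \left(\frac{1323}{47} \cdot \frac{1}{58} - 88\right) + 19802 = \left(\frac{1323}{2726} - 88\right) + 19802 = - \frac{238565}{2726} + 19802 = \frac{53741687}{2726}$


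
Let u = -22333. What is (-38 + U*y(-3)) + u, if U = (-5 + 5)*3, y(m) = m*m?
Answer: -22371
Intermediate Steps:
y(m) = m²
U = 0 (U = 0*3 = 0)
(-38 + U*y(-3)) + u = (-38 + 0*(-3)²) - 22333 = (-38 + 0*9) - 22333 = (-38 + 0) - 22333 = -38 - 22333 = -22371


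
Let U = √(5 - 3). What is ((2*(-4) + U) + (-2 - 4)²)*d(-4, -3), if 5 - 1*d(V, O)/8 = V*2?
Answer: 2912 + 104*√2 ≈ 3059.1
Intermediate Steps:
d(V, O) = 40 - 16*V (d(V, O) = 40 - 8*V*2 = 40 - 16*V)
U = √2 ≈ 1.4142
((2*(-4) + U) + (-2 - 4)²)*d(-4, -3) = ((2*(-4) + √2) + (-2 - 4)²)*(40 - 16*(-4)) = ((-8 + √2) + (-6)²)*(40 + 64) = ((-8 + √2) + 36)*104 = (28 + √2)*104 = 2912 + 104*√2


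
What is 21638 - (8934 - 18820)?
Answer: 31524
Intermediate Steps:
21638 - (8934 - 18820) = 21638 - 1*(-9886) = 21638 + 9886 = 31524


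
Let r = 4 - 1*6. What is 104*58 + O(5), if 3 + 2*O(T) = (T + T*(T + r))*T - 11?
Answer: 6075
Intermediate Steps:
r = -2 (r = 4 - 6 = -2)
O(T) = -7 + T*(T + T*(-2 + T))/2 (O(T) = -3/2 + ((T + T*(T - 2))*T - 11)/2 = -3/2 + ((T + T*(-2 + T))*T - 11)/2 = -3/2 + (T*(T + T*(-2 + T)) - 11)/2 = -3/2 + (-11 + T*(T + T*(-2 + T)))/2 = -3/2 + (-11/2 + T*(T + T*(-2 + T))/2) = -7 + T*(T + T*(-2 + T))/2)
104*58 + O(5) = 104*58 + (-7 + (½)*5³ - ½*5²) = 6032 + (-7 + (½)*125 - ½*25) = 6032 + (-7 + 125/2 - 25/2) = 6032 + 43 = 6075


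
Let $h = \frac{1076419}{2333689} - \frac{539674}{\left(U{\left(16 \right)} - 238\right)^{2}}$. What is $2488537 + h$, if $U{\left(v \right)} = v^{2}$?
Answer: $\frac{940180829266051}{378057618} \approx 2.4869 \cdot 10^{6}$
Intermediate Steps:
$h = - \frac{629541258815}{378057618}$ ($h = \frac{1076419}{2333689} - \frac{539674}{\left(16^{2} - 238\right)^{2}} = 1076419 \cdot \frac{1}{2333689} - \frac{539674}{\left(256 - 238\right)^{2}} = \frac{1076419}{2333689} - \frac{539674}{18^{2}} = \frac{1076419}{2333689} - \frac{539674}{324} = \frac{1076419}{2333689} - \frac{269837}{162} = - \frac{629541258815}{378057618} \approx -1665.2$)
$2488537 + h = 2488537 - \frac{629541258815}{378057618} = \frac{940180829266051}{378057618}$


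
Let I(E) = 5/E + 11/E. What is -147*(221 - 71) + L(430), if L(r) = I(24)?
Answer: -66148/3 ≈ -22049.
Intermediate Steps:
I(E) = 16/E
L(r) = ⅔ (L(r) = 16/24 = 16*(1/24) = ⅔)
-147*(221 - 71) + L(430) = -147*(221 - 71) + ⅔ = -147*150 + ⅔ = -22050 + ⅔ = -66148/3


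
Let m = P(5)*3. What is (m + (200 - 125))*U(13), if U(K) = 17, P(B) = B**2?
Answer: 2550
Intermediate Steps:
m = 75 (m = 5**2*3 = 25*3 = 75)
(m + (200 - 125))*U(13) = (75 + (200 - 125))*17 = (75 + 75)*17 = 150*17 = 2550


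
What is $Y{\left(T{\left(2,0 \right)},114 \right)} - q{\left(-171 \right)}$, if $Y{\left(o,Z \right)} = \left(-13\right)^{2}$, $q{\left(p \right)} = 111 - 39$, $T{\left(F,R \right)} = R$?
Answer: $97$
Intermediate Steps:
$q{\left(p \right)} = 72$ ($q{\left(p \right)} = 111 - 39 = 72$)
$Y{\left(o,Z \right)} = 169$
$Y{\left(T{\left(2,0 \right)},114 \right)} - q{\left(-171 \right)} = 169 - 72 = 97$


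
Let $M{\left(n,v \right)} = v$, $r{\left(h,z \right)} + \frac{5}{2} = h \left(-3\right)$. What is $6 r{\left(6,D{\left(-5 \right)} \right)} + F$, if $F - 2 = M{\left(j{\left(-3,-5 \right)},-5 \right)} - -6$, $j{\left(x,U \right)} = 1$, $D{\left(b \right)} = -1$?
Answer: $-120$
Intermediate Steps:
$r{\left(h,z \right)} = - \frac{5}{2} - 3 h$ ($r{\left(h,z \right)} = - \frac{5}{2} + h \left(-3\right) = - \frac{5}{2} - 3 h$)
$F = 3$ ($F = 2 - -1 = 2 + \left(-5 + 6\right) = 2 + 1 = 3$)
$6 r{\left(6,D{\left(-5 \right)} \right)} + F = 6 \left(- \frac{5}{2} - 18\right) + 3 = 6 \left(- \frac{41}{2}\right) + 3 = -123 + 3 = -120$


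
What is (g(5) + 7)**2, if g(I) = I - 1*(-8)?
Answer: 400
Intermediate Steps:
g(I) = 8 + I (g(I) = I + 8 = 8 + I)
(g(5) + 7)**2 = ((8 + 5) + 7)**2 = (13 + 7)**2 = 20**2 = 400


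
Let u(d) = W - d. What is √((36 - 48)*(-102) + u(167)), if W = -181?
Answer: 2*√219 ≈ 29.597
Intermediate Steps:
u(d) = -181 - d
√((36 - 48)*(-102) + u(167)) = √((36 - 48)*(-102) + (-181 - 1*167)) = √(-12*(-102) + (-181 - 167)) = √(1224 - 348) = √876 = 2*√219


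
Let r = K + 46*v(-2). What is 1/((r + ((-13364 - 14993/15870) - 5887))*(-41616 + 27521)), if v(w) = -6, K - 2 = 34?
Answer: 3174/872021462497 ≈ 3.6398e-9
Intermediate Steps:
K = 36 (K = 2 + 34 = 36)
r = -240 (r = 36 + 46*(-6) = 36 - 276 = -240)
1/((r + ((-13364 - 14993/15870) - 5887))*(-41616 + 27521)) = 1/((-240 + ((-13364 - 14993/15870) - 5887))*(-41616 + 27521)) = 1/((-240 + ((-13364 - 14993*1/15870) - 5887))*(-14095)) = 1/((-240 + ((-13364 - 14993/15870) - 5887))*(-14095)) = 1/((-240 + (-212101673/15870 - 5887))*(-14095)) = 1/((-240 - 305528363/15870)*(-14095)) = 1/(-309337163/15870*(-14095)) = 1/(872021462497/3174) = 3174/872021462497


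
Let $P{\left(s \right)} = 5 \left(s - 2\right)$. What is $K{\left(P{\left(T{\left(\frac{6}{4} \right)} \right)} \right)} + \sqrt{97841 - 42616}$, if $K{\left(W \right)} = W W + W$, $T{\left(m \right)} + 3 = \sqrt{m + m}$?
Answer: $910 - 245 \sqrt{3} \approx 485.65$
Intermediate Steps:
$T{\left(m \right)} = -3 + \sqrt{2} \sqrt{m}$ ($T{\left(m \right)} = -3 + \sqrt{m + m} = -3 + \sqrt{2 m} = -3 + \sqrt{2} \sqrt{m}$)
$P{\left(s \right)} = -10 + 5 s$ ($P{\left(s \right)} = 5 \left(-2 + s\right) = -10 + 5 s$)
$K{\left(W \right)} = W + W^{2}$ ($K{\left(W \right)} = W^{2} + W = W + W^{2}$)
$K{\left(P{\left(T{\left(\frac{6}{4} \right)} \right)} \right)} + \sqrt{97841 - 42616} = \left(-10 + 5 \left(-3 + \sqrt{2} \sqrt{\frac{6}{4}}\right)\right) \left(1 - \left(10 - 5 \left(-3 + \sqrt{2} \sqrt{\frac{6}{4}}\right)\right)\right) + \sqrt{97841 - 42616} = \left(-10 + 5 \left(-3 + \sqrt{2} \sqrt{6 \cdot \frac{1}{4}}\right)\right) \left(1 - \left(10 - 5 \left(-3 + \sqrt{2} \sqrt{6 \cdot \frac{1}{4}}\right)\right)\right) + \sqrt{55225} = \left(-10 + 5 \left(-3 + \sqrt{2} \sqrt{\frac{3}{2}}\right)\right) \left(1 - \left(10 - 5 \left(-3 + \sqrt{2} \sqrt{\frac{3}{2}}\right)\right)\right) + 235 = \left(-10 + 5 \left(-3 + \sqrt{2} \frac{\sqrt{6}}{2}\right)\right) \left(1 - \left(10 - 5 \left(-3 + \sqrt{2} \frac{\sqrt{6}}{2}\right)\right)\right) + 235 = \left(-10 + 5 \left(-3 + \sqrt{3}\right)\right) \left(1 - \left(10 - 5 \left(-3 + \sqrt{3}\right)\right)\right) + 235 = \left(-10 - \left(15 - 5 \sqrt{3}\right)\right) \left(1 - \left(25 - 5 \sqrt{3}\right)\right) + 235 = \left(-25 + 5 \sqrt{3}\right) \left(1 - \left(25 - 5 \sqrt{3}\right)\right) + 235 = \left(-25 + 5 \sqrt{3}\right) \left(-24 + 5 \sqrt{3}\right) + 235 = 235 + \left(-25 + 5 \sqrt{3}\right) \left(-24 + 5 \sqrt{3}\right)$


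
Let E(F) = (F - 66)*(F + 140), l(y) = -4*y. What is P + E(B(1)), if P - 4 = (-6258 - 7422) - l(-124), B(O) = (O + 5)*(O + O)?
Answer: -22380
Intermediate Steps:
B(O) = 2*O*(5 + O) (B(O) = (5 + O)*(2*O) = 2*O*(5 + O))
E(F) = (-66 + F)*(140 + F)
P = -14172 (P = 4 + ((-6258 - 7422) - (-4)*(-124)) = 4 + (-13680 - 1*496) = 4 + (-13680 - 496) = 4 - 14176 = -14172)
P + E(B(1)) = -14172 + (-9240 + (2*1*(5 + 1))² + 74*(2*1*(5 + 1))) = -14172 + (-9240 + (2*1*6)² + 74*(2*1*6)) = -14172 + (-9240 + 12² + 74*12) = -14172 + (-9240 + 144 + 888) = -14172 - 8208 = -22380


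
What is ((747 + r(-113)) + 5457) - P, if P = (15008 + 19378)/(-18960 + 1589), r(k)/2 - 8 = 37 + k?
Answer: 105441614/17371 ≈ 6070.0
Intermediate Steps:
r(k) = 90 + 2*k (r(k) = 16 + 2*(37 + k) = 16 + (74 + 2*k) = 90 + 2*k)
P = -34386/17371 (P = 34386/(-17371) = 34386*(-1/17371) = -34386/17371 ≈ -1.9795)
((747 + r(-113)) + 5457) - P = ((747 + (90 + 2*(-113))) + 5457) - 1*(-34386/17371) = ((747 + (90 - 226)) + 5457) + 34386/17371 = ((747 - 136) + 5457) + 34386/17371 = (611 + 5457) + 34386/17371 = 6068 + 34386/17371 = 105441614/17371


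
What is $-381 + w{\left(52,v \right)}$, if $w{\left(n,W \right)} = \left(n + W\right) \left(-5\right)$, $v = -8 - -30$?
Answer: $-751$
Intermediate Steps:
$v = 22$ ($v = -8 + 30 = 22$)
$w{\left(n,W \right)} = - 5 W - 5 n$ ($w{\left(n,W \right)} = \left(W + n\right) \left(-5\right) = - 5 W - 5 n$)
$-381 + w{\left(52,v \right)} = -381 - 370 = -751$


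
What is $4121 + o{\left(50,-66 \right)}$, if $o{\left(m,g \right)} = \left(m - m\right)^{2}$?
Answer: $4121$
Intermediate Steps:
$o{\left(m,g \right)} = 0$ ($o{\left(m,g \right)} = 0^{2} = 0$)
$4121 + o{\left(50,-66 \right)} = 4121 + 0 = 4121$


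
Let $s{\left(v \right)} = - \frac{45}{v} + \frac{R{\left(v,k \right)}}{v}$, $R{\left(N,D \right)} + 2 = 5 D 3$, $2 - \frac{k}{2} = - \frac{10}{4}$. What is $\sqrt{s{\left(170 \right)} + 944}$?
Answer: $\frac{2 \sqrt{1706035}}{85} \approx 30.733$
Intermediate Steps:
$k = 9$ ($k = 4 - 2 \left(- \frac{10}{4}\right) = 4 - 2 \left(\left(-10\right) \frac{1}{4}\right) = 4 - -5 = 4 + 5 = 9$)
$R{\left(N,D \right)} = -2 + 15 D$ ($R{\left(N,D \right)} = -2 + 5 D 3 = -2 + 15 D$)
$s{\left(v \right)} = \frac{88}{v}$ ($s{\left(v \right)} = - \frac{45}{v} + \frac{-2 + 15 \cdot 9}{v} = - \frac{45}{v} + \frac{-2 + 135}{v} = - \frac{45}{v} + \frac{133}{v} = \frac{88}{v}$)
$\sqrt{s{\left(170 \right)} + 944} = \sqrt{\frac{88}{170} + 944} = \sqrt{88 \cdot \frac{1}{170} + 944} = \sqrt{\frac{44}{85} + 944} = \sqrt{\frac{80284}{85}} = \frac{2 \sqrt{1706035}}{85}$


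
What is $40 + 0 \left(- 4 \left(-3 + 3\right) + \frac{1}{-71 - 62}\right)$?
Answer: $40$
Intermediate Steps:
$40 + 0 \left(- 4 \left(-3 + 3\right) + \frac{1}{-71 - 62}\right) = 40 + 0 \left(\left(-4\right) 0 + \frac{1}{-133}\right) = 40 + 0 \left(0 - \frac{1}{133}\right) = 40 + 0 \left(- \frac{1}{133}\right) = 40 + 0 = 40$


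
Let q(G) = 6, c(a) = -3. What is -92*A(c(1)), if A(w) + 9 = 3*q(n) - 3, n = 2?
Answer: -552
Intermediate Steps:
A(w) = 6 (A(w) = -9 + (3*6 - 3) = -9 + (18 - 3) = -9 + 15 = 6)
-92*A(c(1)) = -92*6 = -552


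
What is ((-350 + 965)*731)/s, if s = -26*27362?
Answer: -449565/711412 ≈ -0.63193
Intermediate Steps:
s = -711412
((-350 + 965)*731)/s = ((-350 + 965)*731)/(-711412) = (615*731)*(-1/711412) = 449565*(-1/711412) = -449565/711412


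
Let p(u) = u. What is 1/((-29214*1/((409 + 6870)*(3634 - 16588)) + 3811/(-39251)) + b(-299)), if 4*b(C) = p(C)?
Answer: -2467374538444/184675047259297 ≈ -0.013361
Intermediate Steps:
b(C) = C/4
1/((-29214*1/((409 + 6870)*(3634 - 16588)) + 3811/(-39251)) + b(-299)) = 1/((-29214*1/((409 + 6870)*(3634 - 16588)) + 3811/(-39251)) + (1/4)*(-299)) = 1/((-29214/(7279*(-12954)) + 3811*(-1/39251)) - 299/4) = 1/((-29214/(-94292166) - 3811/39251) - 299/4) = 1/((-29214*(-1/94292166) - 3811/39251) - 299/4) = 1/((4869/15715361 - 3811/39251) - 299/4) = 1/(-59700127652/616843634611 - 299/4) = 1/(-184675047259297/2467374538444) = -2467374538444/184675047259297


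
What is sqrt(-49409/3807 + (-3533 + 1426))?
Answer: I*sqrt(379325626)/423 ≈ 46.043*I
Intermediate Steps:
sqrt(-49409/3807 + (-3533 + 1426)) = sqrt(-49409*1/3807 - 2107) = sqrt(-49409/3807 - 2107) = sqrt(-8070758/3807) = I*sqrt(379325626)/423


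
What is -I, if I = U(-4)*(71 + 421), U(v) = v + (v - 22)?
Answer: 14760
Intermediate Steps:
U(v) = -22 + 2*v (U(v) = v + (-22 + v) = -22 + 2*v)
I = -14760 (I = (-22 + 2*(-4))*(71 + 421) = (-22 - 8)*492 = -30*492 = -14760)
-I = -1*(-14760) = 14760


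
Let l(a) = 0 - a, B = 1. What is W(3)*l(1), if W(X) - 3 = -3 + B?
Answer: -1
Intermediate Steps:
W(X) = 1 (W(X) = 3 + (-3 + 1) = 3 - 2 = 1)
l(a) = -a
W(3)*l(1) = 1*(-1*1) = 1*(-1) = -1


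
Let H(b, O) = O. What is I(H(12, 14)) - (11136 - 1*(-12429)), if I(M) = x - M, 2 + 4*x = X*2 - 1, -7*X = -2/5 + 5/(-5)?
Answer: -471593/20 ≈ -23580.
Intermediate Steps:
X = ⅕ (X = -(-2/5 + 5/(-5))/7 = -(-2*⅕ + 5*(-⅕))/7 = -(-⅖ - 1)/7 = -⅐*(-7/5) = ⅕ ≈ 0.20000)
x = -13/20 (x = -½ + ((⅕)*2 - 1)/4 = -½ + (⅖ - 1)/4 = -½ + (¼)*(-⅗) = -½ - 3/20 = -13/20 ≈ -0.65000)
I(M) = -13/20 - M
I(H(12, 14)) - (11136 - 1*(-12429)) = (-13/20 - 1*14) - (11136 - 1*(-12429)) = (-13/20 - 14) - (11136 + 12429) = -293/20 - 1*23565 = -293/20 - 23565 = -471593/20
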